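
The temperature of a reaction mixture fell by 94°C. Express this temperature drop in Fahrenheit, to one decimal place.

169.2°F

Only the scale ratio 1.8 matters for a change in temperature.
94 × 1.8 = 169.2.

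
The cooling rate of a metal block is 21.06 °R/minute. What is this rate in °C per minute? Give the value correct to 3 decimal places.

11.700 °C/minute

Since only a temperature interval is involved, the additive offset between the scales drops out.
A change of 1°R is a change of 5/9°C, so 21.06 × 5/9 = 11.700.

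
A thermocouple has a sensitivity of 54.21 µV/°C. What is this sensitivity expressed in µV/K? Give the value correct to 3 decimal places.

The quantity depends on a temperature interval, so only the ratio of degree sizes applies; the offset between the scales is irrelevant.
A change of 1 K is a change of 1°C, so per K the value is 54.21 × 1 = 54.210.

54.210 µV/K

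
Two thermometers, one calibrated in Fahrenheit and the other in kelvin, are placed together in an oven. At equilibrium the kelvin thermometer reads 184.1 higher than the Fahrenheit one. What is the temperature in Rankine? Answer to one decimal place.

620.0°R

Let x be the Fahrenheit reading; then the kelvin reading is 5/9·x + 255.372.
(5/9·x + 255.372) - x = 184.1  ⇒  (-4/9)·x = -71.2722  ⇒  x = 160.3625°F.
In Celsius: (160.3625 - 32) × 5/9 = 71.3125°C.
In Rankine: 71.3125 × 1.8 + 491.67 = 620.0°R.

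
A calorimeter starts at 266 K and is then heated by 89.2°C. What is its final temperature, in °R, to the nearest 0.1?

639.4°R

Initial temperature in Celsius: 266 - 273.15 = -7.1500°C.
Final Celsius temperature: -7.1500 + 89.2000 = 82.0500°C.
In Rankine: 82.0500 × 1.8 + 491.67 = 639.4°R.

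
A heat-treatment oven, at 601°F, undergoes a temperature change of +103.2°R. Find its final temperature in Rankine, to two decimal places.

Initial temperature in Celsius: (601 - 32) × 5/9 = 316.1111°C.
The 103.2°R change is an interval, so only the factor 5/9 applies: +103.2 × 5/9 = +57.3333°C.
Final Celsius temperature: 316.1111 + 57.3333 = 373.4444°C.
In Rankine: 373.4444 × 1.8 + 491.67 = 1163.87°R.

1163.87°R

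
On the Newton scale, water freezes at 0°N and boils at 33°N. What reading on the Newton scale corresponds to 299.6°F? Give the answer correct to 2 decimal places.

First in Celsius: (299.6 - 32) × 5/9 = 148.6667°C.
Linearly onto the Newton scale: 0 + (148.6667 / 100) × (33 - 0) = 49.06°N.

49.06°N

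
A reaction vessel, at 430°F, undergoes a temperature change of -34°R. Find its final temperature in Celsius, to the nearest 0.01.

Initial temperature in Celsius: (430 - 32) × 5/9 = 221.1111°C.
The 34°R change is an interval, so only the factor 5/9 applies: -34 × 5/9 = -18.8889°C.
Final Celsius temperature: 221.1111 - 18.8889 = 202.2222°C.

202.22°C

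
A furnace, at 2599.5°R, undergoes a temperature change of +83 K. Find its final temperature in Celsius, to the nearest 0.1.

Initial temperature in Celsius: (2599.5 - 491.67) × 5/9 = 1171.0167°C.
The 83 K change is an interval; Kelvin and Celsius degrees are the same size, so ΔC = +83°C.
Final Celsius temperature: 1171.0167 + 83.0000 = 1254.0167°C.

1254.0°C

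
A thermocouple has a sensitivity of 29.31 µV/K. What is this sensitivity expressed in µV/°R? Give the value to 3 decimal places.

The quantity depends on a temperature interval, so only the ratio of degree sizes applies; the offset between the scales is irrelevant.
A change of 1°R is a change of 5/9 K, so per °R the value is 29.31 × 5/9 = 16.283.

16.283 µV/°R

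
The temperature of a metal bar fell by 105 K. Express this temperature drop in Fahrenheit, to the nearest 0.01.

For a temperature interval the offset drops out; only the factor 1.8 applies.
105 × 1.8 = 189.00.

189.00°F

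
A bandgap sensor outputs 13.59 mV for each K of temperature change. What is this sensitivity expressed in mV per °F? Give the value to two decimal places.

The quantity depends on a temperature interval, so only the ratio of degree sizes applies; the offset between the scales is irrelevant.
A change of 1°F is a change of 5/9 K, so per °F the value is 13.59 × 5/9 = 7.55.

7.55 mV per °F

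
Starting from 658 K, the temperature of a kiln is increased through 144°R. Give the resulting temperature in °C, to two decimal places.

Initial temperature in Celsius: 658 - 273.15 = 384.8500°C.
The 144°R change is an interval, so only the factor 5/9 applies: +144 × 5/9 = +80.0000°C.
Final Celsius temperature: 384.8500 + 80.0000 = 464.8500°C.

464.85°C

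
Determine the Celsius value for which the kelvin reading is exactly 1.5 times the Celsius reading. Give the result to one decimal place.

546.3°C

Let C be the Celsius reading. The kelvin reading is K = 1·C + 273.15.
Require K = 1.5·C: 1·C + 273.15 = 1.5·C.
(-0.5)·C = -273.15  ⇒  C = 546.3.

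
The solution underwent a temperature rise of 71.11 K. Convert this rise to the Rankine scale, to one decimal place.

128.0°R

For a temperature interval the offset drops out; only the factor 1.8 applies.
71.11 × 1.8 = 128.0.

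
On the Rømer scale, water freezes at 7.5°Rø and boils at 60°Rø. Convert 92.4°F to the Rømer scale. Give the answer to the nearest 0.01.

25.12°Rø

First in Celsius: (92.4 - 32) × 5/9 = 33.5556°C.
Linearly onto the Rømer scale: 7.5 + (33.5556 / 100) × (60 - 7.5) = 25.12°Rø.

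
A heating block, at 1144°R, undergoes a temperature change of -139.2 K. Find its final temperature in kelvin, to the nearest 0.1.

496.4 K

Initial temperature in Celsius: (1144 - 491.67) × 5/9 = 362.4056°C.
The 139.2 K change is an interval; Kelvin and Celsius degrees are the same size, so ΔC = -139.2°C.
Final Celsius temperature: 362.4056 - 139.2000 = 223.2056°C.
In kelvin: 223.2056 + 273.15 = 496.4 K.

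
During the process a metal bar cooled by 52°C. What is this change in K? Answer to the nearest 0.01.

52.00 K

Celsius and kelvin degrees are the same size, so the interval is unchanged: 52.00.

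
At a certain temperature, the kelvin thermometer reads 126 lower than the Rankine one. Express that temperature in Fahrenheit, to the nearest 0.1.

-176.2°F

Let x be the Rankine reading; then the kelvin reading is 5/9·x.
(5/9·x) - x = -126  ⇒  (-4/9)·x = -126  ⇒  x = 283.5000°R.
In Celsius: (283.5 - 491.67) × 5/9 = -115.6500°C.
In Fahrenheit: -115.6500 × 1.8 + 32 = -176.2°F.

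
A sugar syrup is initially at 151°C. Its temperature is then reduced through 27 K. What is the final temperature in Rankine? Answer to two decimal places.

714.87°R

The 27 K change is an interval; Kelvin and Celsius degrees are the same size, so ΔC = -27°C.
Final Celsius temperature: 151.0000 - 27.0000 = 124.0000°C.
In Rankine: 124.0000 × 1.8 + 491.67 = 714.87°R.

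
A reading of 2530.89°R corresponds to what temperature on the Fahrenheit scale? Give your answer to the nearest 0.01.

In Celsius: (2530.89 - 491.67) × 5/9 = 1132.9000°C.
In Fahrenheit: 1132.9000 × 1.8 + 32 = 2071.22°F.

2071.22°F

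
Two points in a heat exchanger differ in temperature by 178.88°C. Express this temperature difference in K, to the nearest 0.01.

Celsius and kelvin degrees are the same size, so the interval is unchanged: 178.88.

178.88 K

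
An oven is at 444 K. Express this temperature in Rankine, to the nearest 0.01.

In Celsius: 444 - 273.15 = 170.8500°C.
In Rankine: 170.8500 × 1.8 + 491.67 = 799.20°R.

799.20°R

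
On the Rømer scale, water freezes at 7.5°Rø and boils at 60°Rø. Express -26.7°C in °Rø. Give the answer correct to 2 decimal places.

-6.52°Rø

Linearly onto the Rømer scale: 7.5 + (-26.7000 / 100) × (60 - 7.5) = -6.52°Rø.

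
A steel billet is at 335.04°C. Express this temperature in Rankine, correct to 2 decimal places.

In Rankine: 335.0400 × 1.8 + 491.67 = 1094.74°R.

1094.74°R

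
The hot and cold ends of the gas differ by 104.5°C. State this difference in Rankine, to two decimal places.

For a temperature interval the offset drops out; only the factor 1.8 applies.
104.5 × 1.8 = 188.10.

188.10°R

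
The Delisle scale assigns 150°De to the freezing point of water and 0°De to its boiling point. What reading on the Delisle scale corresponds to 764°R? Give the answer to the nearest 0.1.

First in Celsius: (764 - 491.67) × 5/9 = 151.2944°C.
Linearly onto the Delisle scale: 150 + (151.2944 / 100) × (0 - 150) = -76.9°De.

-76.9°De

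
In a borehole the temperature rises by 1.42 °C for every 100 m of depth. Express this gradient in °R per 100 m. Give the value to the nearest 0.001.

2.556 °R/100 m

Since only a temperature interval is involved, the additive offset between the scales drops out.
A change of 1°C is a change of 1.8°R, so 1.42 × 1.8 = 2.556.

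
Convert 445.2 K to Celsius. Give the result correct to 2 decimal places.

172.05°C

In Celsius: 445.2 - 273.15 = 172.0500°C.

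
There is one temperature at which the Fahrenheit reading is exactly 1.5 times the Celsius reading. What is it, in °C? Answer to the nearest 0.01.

-106.67°C

Let C be the Celsius reading. The Fahrenheit reading is F = 1.8·C + 32.
Require F = 1.5·C: 1.8·C + 32 = 1.5·C.
(0.3)·C = -32  ⇒  C = -106.67.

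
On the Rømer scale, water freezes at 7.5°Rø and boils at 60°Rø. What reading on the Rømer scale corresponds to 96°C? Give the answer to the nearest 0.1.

Linearly onto the Rømer scale: 7.5 + (96.0000 / 100) × (60 - 7.5) = 57.9°Rø.

57.9°Rø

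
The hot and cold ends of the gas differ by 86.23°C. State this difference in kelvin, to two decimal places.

86.23 K

Celsius and kelvin degrees are the same size, so the interval is unchanged: 86.23.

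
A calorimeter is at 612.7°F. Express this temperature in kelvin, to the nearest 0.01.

595.76 K

In Celsius: (612.7 - 32) × 5/9 = 322.6111°C.
In kelvin: 322.6111 + 273.15 = 595.76 K.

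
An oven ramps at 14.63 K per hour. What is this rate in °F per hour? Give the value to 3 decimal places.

26.334 °F/hour

Since only a temperature interval is involved, the additive offset between the scales drops out.
A change of 1 K is a change of 1.8°F, so 14.63 × 1.8 = 26.334.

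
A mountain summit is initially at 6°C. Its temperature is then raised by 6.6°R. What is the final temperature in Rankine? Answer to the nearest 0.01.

The 6.6°R change is an interval, so only the factor 5/9 applies: +6.6 × 5/9 = +3.6667°C.
Final Celsius temperature: 6.0000 + 3.6667 = 9.6667°C.
In Rankine: 9.6667 × 1.8 + 491.67 = 509.07°R.

509.07°R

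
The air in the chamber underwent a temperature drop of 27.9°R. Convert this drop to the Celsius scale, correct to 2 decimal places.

15.50°C

For a temperature interval the offset drops out; only the factor 5/9 applies.
27.9 × 5/9 = 15.50.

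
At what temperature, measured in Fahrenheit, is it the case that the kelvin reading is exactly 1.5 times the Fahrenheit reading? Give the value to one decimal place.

Let F be the Fahrenheit reading. The kelvin reading is K = 5/9·F + 255.372.
Require K = 1.5·F: 5/9·F + 255.372 = 1.5·F.
(-17/18)·F = -255.372  ⇒  F = 270.4.

270.4°F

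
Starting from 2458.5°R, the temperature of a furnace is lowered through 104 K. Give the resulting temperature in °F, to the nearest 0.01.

1811.63°F

Initial temperature in Celsius: (2458.5 - 491.67) × 5/9 = 1092.6833°C.
The 104 K change is an interval; Kelvin and Celsius degrees are the same size, so ΔC = -104°C.
Final Celsius temperature: 1092.6833 - 104.0000 = 988.6833°C.
In Fahrenheit: 988.6833 × 1.8 + 32 = 1811.63°F.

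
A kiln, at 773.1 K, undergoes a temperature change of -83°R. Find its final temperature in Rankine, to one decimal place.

1308.6°R

Initial temperature in Celsius: 773.1 - 273.15 = 499.9500°C.
The 83°R change is an interval, so only the factor 5/9 applies: -83 × 5/9 = -46.1111°C.
Final Celsius temperature: 499.9500 - 46.1111 = 453.8389°C.
In Rankine: 453.8389 × 1.8 + 491.67 = 1308.6°R.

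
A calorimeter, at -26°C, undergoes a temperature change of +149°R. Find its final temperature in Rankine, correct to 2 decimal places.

593.87°R

The 149°R change is an interval, so only the factor 5/9 applies: +149 × 5/9 = +82.7778°C.
Final Celsius temperature: -26.0000 + 82.7778 = 56.7778°C.
In Rankine: 56.7778 × 1.8 + 491.67 = 593.87°R.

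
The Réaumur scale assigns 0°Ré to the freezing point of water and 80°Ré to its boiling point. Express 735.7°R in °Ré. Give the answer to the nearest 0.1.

108.5°Ré

First in Celsius: (735.7 - 491.67) × 5/9 = 135.5722°C.
Linearly onto the Réaumur scale: 0 + (135.5722 / 100) × (80 - 0) = 108.5°Ré.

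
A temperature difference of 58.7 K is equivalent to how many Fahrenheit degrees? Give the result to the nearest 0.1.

105.7°F

Only the scale ratio 1.8 matters for a change in temperature.
58.7 × 1.8 = 105.7.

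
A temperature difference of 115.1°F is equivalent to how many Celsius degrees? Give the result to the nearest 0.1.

Only the scale ratio 5/9 matters for a change in temperature.
115.1 × 5/9 = 63.9.

63.9°C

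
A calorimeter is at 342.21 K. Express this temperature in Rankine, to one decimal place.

616.0°R

In Celsius: 342.21 - 273.15 = 69.0600°C.
In Rankine: 69.0600 × 1.8 + 491.67 = 616.0°R.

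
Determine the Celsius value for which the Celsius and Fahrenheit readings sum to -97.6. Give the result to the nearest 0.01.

-46.29°C

Let C be the Celsius reading. The Fahrenheit reading is F = 1.8·C + 32.
Require C + F = -97.6: (2.8)·C + 32 = -97.6.
C = (-97.6 - 32) / (2.8) = -46.29.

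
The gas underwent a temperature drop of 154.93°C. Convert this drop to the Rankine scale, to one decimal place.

278.9°R

Only the scale ratio 1.8 matters for a change in temperature.
154.93 × 1.8 = 278.9.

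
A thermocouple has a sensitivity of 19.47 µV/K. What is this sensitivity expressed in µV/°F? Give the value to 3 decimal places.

10.817 µV/°F

Since only a temperature interval is involved, the additive offset between the scales drops out.
A change of 1°F is a change of 5/9 K, so per °F the value is 19.47 × 5/9 = 10.817.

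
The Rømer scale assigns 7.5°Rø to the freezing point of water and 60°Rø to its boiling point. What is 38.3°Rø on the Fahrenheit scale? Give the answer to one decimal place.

Linear interpolation between the fixed points: C = (38.3 - 7.5) × 100 / (60 - 7.5) = 58.6667°C.
Then 58.6667 × 1.8 + 32 = 137.6°F.

137.6°F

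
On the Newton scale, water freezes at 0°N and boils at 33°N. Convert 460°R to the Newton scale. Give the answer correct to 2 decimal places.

First in Celsius: (460 - 491.67) × 5/9 = -17.5944°C.
Linearly onto the Newton scale: 0 + (-17.5944 / 100) × (33 - 0) = -5.81°N.

-5.81°N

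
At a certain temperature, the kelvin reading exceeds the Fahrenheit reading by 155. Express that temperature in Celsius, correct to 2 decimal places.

Let x be the Fahrenheit reading; then the kelvin reading is 5/9·x + 255.372.
(5/9·x + 255.372) - x = 155  ⇒  (-4/9)·x = -100.372  ⇒  x = 225.8375°F.
In Celsius: (225.8375 - 32) × 5/9 = 107.69°C.

107.69°C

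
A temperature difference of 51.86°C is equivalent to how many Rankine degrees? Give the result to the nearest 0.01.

93.35°R

For a temperature interval the offset drops out; only the factor 1.8 applies.
51.86 × 1.8 = 93.35.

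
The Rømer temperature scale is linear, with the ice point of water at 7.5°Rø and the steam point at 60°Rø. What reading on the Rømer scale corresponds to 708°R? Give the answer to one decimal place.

70.6°Rø

First in Celsius: (708 - 491.67) × 5/9 = 120.1833°C.
Linearly onto the Rømer scale: 7.5 + (120.1833 / 100) × (60 - 7.5) = 70.6°Rø.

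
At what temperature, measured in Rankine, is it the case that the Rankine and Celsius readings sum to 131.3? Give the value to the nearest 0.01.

Let R be the Rankine reading. The Celsius reading is C = 5/9·R - 273.15.
Require R + C = 131.3: (14/9)·R - 273.15 = 131.3.
R = (131.3 + 273.15) / (14/9) = 260.00.

260.00°R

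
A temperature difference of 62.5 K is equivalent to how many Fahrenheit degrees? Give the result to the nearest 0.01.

For a temperature interval the offset drops out; only the factor 1.8 applies.
62.5 × 1.8 = 112.50.

112.50°F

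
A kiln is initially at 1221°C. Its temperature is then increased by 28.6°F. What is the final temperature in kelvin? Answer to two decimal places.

The 28.6°F change is an interval, so only the factor 5/9 applies: +28.6 × 5/9 = +15.8889°C.
Final Celsius temperature: 1221.0000 + 15.8889 = 1236.8889°C.
In kelvin: 1236.8889 + 273.15 = 1510.04 K.

1510.04 K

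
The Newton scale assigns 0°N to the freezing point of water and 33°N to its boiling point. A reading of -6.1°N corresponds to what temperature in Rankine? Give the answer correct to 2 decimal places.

458.40°R

Linear interpolation between the fixed points: C = (-6.1 - 0) × 100 / (33 - 0) = -18.4848°C.
Then -18.4848 × 1.8 + 491.67 = 458.40°R.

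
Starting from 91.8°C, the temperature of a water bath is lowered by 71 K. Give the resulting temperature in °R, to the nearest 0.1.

The 71 K change is an interval; Kelvin and Celsius degrees are the same size, so ΔC = -71°C.
Final Celsius temperature: 91.8000 - 71.0000 = 20.8000°C.
In Rankine: 20.8000 × 1.8 + 491.67 = 529.1°R.

529.1°R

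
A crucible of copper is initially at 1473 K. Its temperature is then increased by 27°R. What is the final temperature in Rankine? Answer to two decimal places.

Initial temperature in Celsius: 1473 - 273.15 = 1199.8500°C.
The 27°R change is an interval, so only the factor 5/9 applies: +27 × 5/9 = +15.0000°C.
Final Celsius temperature: 1199.8500 + 15.0000 = 1214.8500°C.
In Rankine: 1214.8500 × 1.8 + 491.67 = 2678.40°R.

2678.40°R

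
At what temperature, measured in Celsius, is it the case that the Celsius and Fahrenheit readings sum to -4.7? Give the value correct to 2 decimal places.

-13.11°C

Let C be the Celsius reading. The Fahrenheit reading is F = 1.8·C + 32.
Require C + F = -4.7: (2.8)·C + 32 = -4.7.
C = (-4.7 - 32) / (2.8) = -13.11.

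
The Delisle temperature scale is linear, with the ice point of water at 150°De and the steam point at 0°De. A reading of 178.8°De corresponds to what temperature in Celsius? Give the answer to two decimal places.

-19.20°C

Linear interpolation between the fixed points: C = (178.8 - 150) × 100 / (0 - 150) = -19.2000°C.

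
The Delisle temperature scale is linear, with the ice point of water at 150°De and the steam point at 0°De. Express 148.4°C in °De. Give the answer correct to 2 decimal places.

-72.60°De

Linearly onto the Delisle scale: 150 + (148.4000 / 100) × (0 - 150) = -72.60°De.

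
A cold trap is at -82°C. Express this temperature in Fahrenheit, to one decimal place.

In Fahrenheit: -82.0000 × 1.8 + 32 = -115.6°F.

-115.6°F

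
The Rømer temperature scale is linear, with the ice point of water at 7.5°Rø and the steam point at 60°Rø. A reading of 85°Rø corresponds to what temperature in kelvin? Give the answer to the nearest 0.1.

420.8 K

Linear interpolation between the fixed points: C = (85 - 7.5) × 100 / (60 - 7.5) = 147.6190°C.
Then 147.6190 + 273.15 = 420.8 K.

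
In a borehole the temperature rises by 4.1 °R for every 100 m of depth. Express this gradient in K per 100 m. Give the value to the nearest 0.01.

The quantity depends on a temperature interval, so only the ratio of degree sizes applies; the offset between the scales is irrelevant.
A change of 1°R is a change of 5/9 K, so 4.1 × 5/9 = 2.28.

2.28 K/100 m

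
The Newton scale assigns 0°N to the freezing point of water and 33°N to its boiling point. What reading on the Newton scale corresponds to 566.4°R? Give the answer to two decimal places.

13.70°N

First in Celsius: (566.4 - 491.67) × 5/9 = 41.5167°C.
Linearly onto the Newton scale: 0 + (41.5167 / 100) × (33 - 0) = 13.70°N.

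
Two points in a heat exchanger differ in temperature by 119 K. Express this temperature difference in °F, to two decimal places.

For a temperature interval the offset drops out; only the factor 1.8 applies.
119 × 1.8 = 214.20.

214.20°F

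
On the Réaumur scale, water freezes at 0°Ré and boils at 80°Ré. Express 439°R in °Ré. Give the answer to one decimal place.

First in Celsius: (439 - 491.67) × 5/9 = -29.2611°C.
Linearly onto the Réaumur scale: 0 + (-29.2611 / 100) × (80 - 0) = -23.4°Ré.

-23.4°Ré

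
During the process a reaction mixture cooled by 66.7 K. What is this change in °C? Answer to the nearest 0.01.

Kelvin and Celsius degrees are the same size, so the interval is unchanged: 66.70.

66.70°C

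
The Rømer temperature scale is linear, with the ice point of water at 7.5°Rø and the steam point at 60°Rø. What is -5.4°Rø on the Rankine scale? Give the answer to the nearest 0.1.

Linear interpolation between the fixed points: C = (-5.4 - 7.5) × 100 / (60 - 7.5) = -24.5714°C.
Then -24.5714 × 1.8 + 491.67 = 447.4°R.

447.4°R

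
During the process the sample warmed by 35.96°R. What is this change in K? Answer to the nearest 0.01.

19.98 K

Only the scale ratio 5/9 matters for a change in temperature.
35.96 × 5/9 = 19.98.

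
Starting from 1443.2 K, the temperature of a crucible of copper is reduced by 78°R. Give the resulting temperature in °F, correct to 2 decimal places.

Initial temperature in Celsius: 1443.2 - 273.15 = 1170.0500°C.
The 78°R change is an interval, so only the factor 5/9 applies: -78 × 5/9 = -43.3333°C.
Final Celsius temperature: 1170.0500 - 43.3333 = 1126.7167°C.
In Fahrenheit: 1126.7167 × 1.8 + 32 = 2060.09°F.

2060.09°F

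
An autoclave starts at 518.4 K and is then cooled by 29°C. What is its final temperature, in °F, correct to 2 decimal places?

421.25°F

Initial temperature in Celsius: 518.4 - 273.15 = 245.2500°C.
Final Celsius temperature: 245.2500 - 29.0000 = 216.2500°C.
In Fahrenheit: 216.2500 × 1.8 + 32 = 421.25°F.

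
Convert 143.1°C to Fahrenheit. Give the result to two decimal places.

289.58°F

In Fahrenheit: 143.1000 × 1.8 + 32 = 289.58°F.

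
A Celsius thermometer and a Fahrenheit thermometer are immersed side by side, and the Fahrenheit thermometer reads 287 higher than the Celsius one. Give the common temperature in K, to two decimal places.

591.90 K

Let x be the Celsius reading; then the Fahrenheit reading is 1.8·x + 32.
(1.8·x + 32) - x = 287  ⇒  (0.8)·x = 255  ⇒  x = 318.7500°C.
In kelvin: 318.7500 + 273.15 = 591.90 K.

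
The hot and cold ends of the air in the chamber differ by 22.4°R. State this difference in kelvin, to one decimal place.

For a temperature interval the offset drops out; only the factor 5/9 applies.
22.4 × 5/9 = 12.4.

12.4 K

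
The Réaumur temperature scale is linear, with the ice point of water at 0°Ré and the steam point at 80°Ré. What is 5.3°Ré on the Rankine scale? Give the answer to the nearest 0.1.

503.6°R

Linear interpolation between the fixed points: C = (5.3 - 0) × 100 / (80 - 0) = 6.6250°C.
Then 6.6250 × 1.8 + 491.67 = 503.6°R.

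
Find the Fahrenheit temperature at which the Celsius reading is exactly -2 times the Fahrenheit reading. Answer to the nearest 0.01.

Let F be the Fahrenheit reading. The Celsius reading is C = 5/9·F - 17.7778.
Require C = -2·F: 5/9·F - 17.7778 = -2·F.
(23/9)·F = 17.7778  ⇒  F = 6.96.

6.96°F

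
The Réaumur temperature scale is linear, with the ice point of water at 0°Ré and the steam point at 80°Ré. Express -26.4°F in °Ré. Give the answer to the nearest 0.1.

-26.0°Ré

First in Celsius: (-26.4 - 32) × 5/9 = -32.4444°C.
Linearly onto the Réaumur scale: 0 + (-32.4444 / 100) × (80 - 0) = -26.0°Ré.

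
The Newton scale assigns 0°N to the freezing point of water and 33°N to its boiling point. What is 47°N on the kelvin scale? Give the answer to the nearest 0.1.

415.6 K

Linear interpolation between the fixed points: C = (47 - 0) × 100 / (33 - 0) = 142.4242°C.
Then 142.4242 + 273.15 = 415.6 K.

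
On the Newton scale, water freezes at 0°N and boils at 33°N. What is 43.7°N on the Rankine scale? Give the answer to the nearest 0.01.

Linear interpolation between the fixed points: C = (43.7 - 0) × 100 / (33 - 0) = 132.4242°C.
Then 132.4242 × 1.8 + 491.67 = 730.03°R.

730.03°R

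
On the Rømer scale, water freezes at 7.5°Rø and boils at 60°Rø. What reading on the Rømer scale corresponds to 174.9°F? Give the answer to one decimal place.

49.2°Rø

First in Celsius: (174.9 - 32) × 5/9 = 79.3889°C.
Linearly onto the Rømer scale: 7.5 + (79.3889 / 100) × (60 - 7.5) = 49.2°Rø.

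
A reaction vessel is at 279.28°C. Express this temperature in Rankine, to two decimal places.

In Rankine: 279.2800 × 1.8 + 491.67 = 994.37°R.

994.37°R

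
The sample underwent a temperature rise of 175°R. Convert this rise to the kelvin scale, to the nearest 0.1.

For a temperature interval the offset drops out; only the factor 5/9 applies.
175 × 5/9 = 97.2.

97.2 K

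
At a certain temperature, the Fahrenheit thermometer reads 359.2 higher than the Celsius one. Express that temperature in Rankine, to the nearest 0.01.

Let x be the Celsius reading; then the Fahrenheit reading is 1.8·x + 32.
(1.8·x + 32) - x = 359.2  ⇒  (0.8)·x = 327.2  ⇒  x = 409.0000°C.
In Rankine: 409.0000 × 1.8 + 491.67 = 1227.87°R.

1227.87°R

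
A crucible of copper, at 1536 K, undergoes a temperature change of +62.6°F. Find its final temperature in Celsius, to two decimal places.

1297.63°C

Initial temperature in Celsius: 1536 - 273.15 = 1262.8500°C.
The 62.6°F change is an interval, so only the factor 5/9 applies: +62.6 × 5/9 = +34.7778°C.
Final Celsius temperature: 1262.8500 + 34.7778 = 1297.6278°C.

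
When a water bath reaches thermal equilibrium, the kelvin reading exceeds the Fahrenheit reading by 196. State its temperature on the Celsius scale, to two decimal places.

56.44°C

Let x be the Fahrenheit reading; then the kelvin reading is 5/9·x + 255.372.
(5/9·x + 255.372) - x = 196  ⇒  (-4/9)·x = -59.3722  ⇒  x = 133.5875°F.
In Celsius: (133.5875 - 32) × 5/9 = 56.44°C.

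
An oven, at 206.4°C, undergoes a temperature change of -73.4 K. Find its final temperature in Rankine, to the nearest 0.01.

The 73.4 K change is an interval; Kelvin and Celsius degrees are the same size, so ΔC = -73.4°C.
Final Celsius temperature: 206.4000 - 73.4000 = 133.0000°C.
In Rankine: 133.0000 × 1.8 + 491.67 = 731.07°R.

731.07°R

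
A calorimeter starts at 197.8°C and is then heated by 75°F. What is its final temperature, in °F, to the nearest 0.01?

The 75°F change is an interval, so only the factor 5/9 applies: +75 × 5/9 = +41.6667°C.
Final Celsius temperature: 197.8000 + 41.6667 = 239.4667°C.
In Fahrenheit: 239.4667 × 1.8 + 32 = 463.04°F.

463.04°F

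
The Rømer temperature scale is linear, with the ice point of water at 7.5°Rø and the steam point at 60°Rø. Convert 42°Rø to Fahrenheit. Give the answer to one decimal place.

150.3°F

Linear interpolation between the fixed points: C = (42 - 7.5) × 100 / (60 - 7.5) = 65.7143°C.
Then 65.7143 × 1.8 + 32 = 150.3°F.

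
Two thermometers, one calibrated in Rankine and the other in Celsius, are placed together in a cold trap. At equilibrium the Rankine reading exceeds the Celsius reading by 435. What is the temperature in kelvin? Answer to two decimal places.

Let x be the Rankine reading; then the Celsius reading is 5/9·x - 273.15.
(5/9·x - 273.15) - x = -435  ⇒  (-4/9)·x = -161.85  ⇒  x = 364.1625°R.
In Celsius: (364.1625 - 491.67) × 5/9 = -70.8375°C.
In kelvin: -70.8375 + 273.15 = 202.31 K.

202.31 K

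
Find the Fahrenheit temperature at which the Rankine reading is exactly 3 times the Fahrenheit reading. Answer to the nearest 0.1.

Let F be the Fahrenheit reading. The Rankine reading is R = 1·F + 459.67.
Require R = 3·F: 1·F + 459.67 = 3·F.
(-2)·F = -459.67  ⇒  F = 229.8.

229.8°F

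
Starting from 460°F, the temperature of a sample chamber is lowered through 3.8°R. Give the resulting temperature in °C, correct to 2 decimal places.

235.67°C

Initial temperature in Celsius: (460 - 32) × 5/9 = 237.7778°C.
The 3.8°R change is an interval, so only the factor 5/9 applies: -3.8 × 5/9 = -2.1111°C.
Final Celsius temperature: 237.7778 - 2.1111 = 235.6667°C.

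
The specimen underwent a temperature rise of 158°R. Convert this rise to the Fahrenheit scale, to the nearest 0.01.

Rankine and Fahrenheit degrees are the same size, so the interval is unchanged: 158.00.

158.00°F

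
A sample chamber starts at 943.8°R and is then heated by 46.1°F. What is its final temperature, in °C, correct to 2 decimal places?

276.79°C

Initial temperature in Celsius: (943.8 - 491.67) × 5/9 = 251.1833°C.
The 46.1°F change is an interval, so only the factor 5/9 applies: +46.1 × 5/9 = +25.6111°C.
Final Celsius temperature: 251.1833 + 25.6111 = 276.7944°C.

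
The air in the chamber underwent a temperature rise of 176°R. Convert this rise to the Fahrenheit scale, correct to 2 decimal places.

176.00°F

Rankine and Fahrenheit degrees are the same size, so the interval is unchanged: 176.00.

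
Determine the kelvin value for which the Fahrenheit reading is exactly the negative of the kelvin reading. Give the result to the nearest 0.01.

164.17 K

Let K be the kelvin reading. The Fahrenheit reading is F = 1.8·K - 459.67.
Require F = -1·K: 1.8·K - 459.67 = -1·K.
(2.8)·K = 459.67  ⇒  K = 164.17.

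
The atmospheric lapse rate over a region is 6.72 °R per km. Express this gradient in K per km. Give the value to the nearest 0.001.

Since only a temperature interval is involved, the additive offset between the scales drops out.
A change of 1°R is a change of 5/9 K, so 6.72 × 5/9 = 3.733.

3.733 K/km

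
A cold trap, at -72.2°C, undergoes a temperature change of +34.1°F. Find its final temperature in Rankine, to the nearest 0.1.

The 34.1°F change is an interval, so only the factor 5/9 applies: +34.1 × 5/9 = +18.9444°C.
Final Celsius temperature: -72.2000 + 18.9444 = -53.2556°C.
In Rankine: -53.2556 × 1.8 + 491.67 = 395.8°R.

395.8°R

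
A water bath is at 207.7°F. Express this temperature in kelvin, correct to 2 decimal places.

In Celsius: (207.7 - 32) × 5/9 = 97.6111°C.
In kelvin: 97.6111 + 273.15 = 370.76 K.

370.76 K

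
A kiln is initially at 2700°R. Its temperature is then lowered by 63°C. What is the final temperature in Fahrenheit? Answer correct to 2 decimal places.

2126.93°F

Initial temperature in Celsius: (2700 - 491.67) × 5/9 = 1226.8500°C.
Final Celsius temperature: 1226.8500 - 63.0000 = 1163.8500°C.
In Fahrenheit: 1163.8500 × 1.8 + 32 = 2126.93°F.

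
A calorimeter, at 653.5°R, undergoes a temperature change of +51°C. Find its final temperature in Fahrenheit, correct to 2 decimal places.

285.63°F

Initial temperature in Celsius: (653.5 - 491.67) × 5/9 = 89.9056°C.
Final Celsius temperature: 89.9056 + 51.0000 = 140.9056°C.
In Fahrenheit: 140.9056 × 1.8 + 32 = 285.63°F.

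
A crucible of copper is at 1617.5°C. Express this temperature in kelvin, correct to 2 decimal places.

In kelvin: 1617.5000 + 273.15 = 1890.65 K.

1890.65 K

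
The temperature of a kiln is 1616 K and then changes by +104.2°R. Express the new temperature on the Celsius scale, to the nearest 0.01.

Initial temperature in Celsius: 1616 - 273.15 = 1342.8500°C.
The 104.2°R change is an interval, so only the factor 5/9 applies: +104.2 × 5/9 = +57.8889°C.
Final Celsius temperature: 1342.8500 + 57.8889 = 1400.7389°C.

1400.74°C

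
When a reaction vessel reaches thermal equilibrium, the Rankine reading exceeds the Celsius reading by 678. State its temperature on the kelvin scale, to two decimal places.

Let x be the Celsius reading; then the Rankine reading is 1.8·x + 491.67.
(1.8·x + 491.67) - x = 678  ⇒  (0.8)·x = 186.33  ⇒  x = 232.9125°C.
In kelvin: 232.9125 + 273.15 = 506.06 K.

506.06 K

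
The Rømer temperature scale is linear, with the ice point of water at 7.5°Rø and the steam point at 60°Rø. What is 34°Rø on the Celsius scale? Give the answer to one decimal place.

50.5°C

Linear interpolation between the fixed points: C = (34 - 7.5) × 100 / (60 - 7.5) = 50.4762°C.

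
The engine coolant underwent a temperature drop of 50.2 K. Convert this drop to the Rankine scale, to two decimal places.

90.36°R

Only the scale ratio 1.8 matters for a change in temperature.
50.2 × 1.8 = 90.36.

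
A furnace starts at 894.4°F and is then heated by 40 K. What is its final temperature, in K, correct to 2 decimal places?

792.26 K

Initial temperature in Celsius: (894.4 - 32) × 5/9 = 479.1111°C.
The 40 K change is an interval; Kelvin and Celsius degrees are the same size, so ΔC = +40°C.
Final Celsius temperature: 479.1111 + 40.0000 = 519.1111°C.
In kelvin: 519.1111 + 273.15 = 792.26 K.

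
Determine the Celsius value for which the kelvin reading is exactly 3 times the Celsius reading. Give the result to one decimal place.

136.6°C

Let C be the Celsius reading. The kelvin reading is K = 1·C + 273.15.
Require K = 3·C: 1·C + 273.15 = 3·C.
(-2)·C = -273.15  ⇒  C = 136.6.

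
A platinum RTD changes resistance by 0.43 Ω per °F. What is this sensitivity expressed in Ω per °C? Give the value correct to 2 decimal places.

Since only a temperature interval is involved, the additive offset between the scales drops out.
A change of 1°C is a change of 1.8°F, so per °C the value is 0.43 × 1.8 = 0.77.

0.77 Ω per °C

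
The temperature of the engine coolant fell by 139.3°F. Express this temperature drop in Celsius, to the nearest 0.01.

Only the scale ratio 5/9 matters for a change in temperature.
139.3 × 5/9 = 77.39.

77.39°C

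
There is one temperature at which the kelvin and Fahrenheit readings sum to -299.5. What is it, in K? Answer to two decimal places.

57.20 K

Let K be the kelvin reading. The Fahrenheit reading is F = 1.8·K - 459.67.
Require K + F = -299.5: (2.8)·K - 459.67 = -299.5.
K = (-299.5 + 459.67) / (2.8) = 57.20.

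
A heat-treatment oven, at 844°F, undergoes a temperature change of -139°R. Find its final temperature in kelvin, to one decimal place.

647.0 K

Initial temperature in Celsius: (844 - 32) × 5/9 = 451.1111°C.
The 139°R change is an interval, so only the factor 5/9 applies: -139 × 5/9 = -77.2222°C.
Final Celsius temperature: 451.1111 - 77.2222 = 373.8889°C.
In kelvin: 373.8889 + 273.15 = 647.0 K.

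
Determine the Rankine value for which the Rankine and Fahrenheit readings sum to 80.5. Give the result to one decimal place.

Let R be the Rankine reading. The Fahrenheit reading is F = 1·R - 459.67.
Require R + F = 80.5: (2)·R - 459.67 = 80.5.
R = (80.5 + 459.67) / (2) = 270.1.

270.1°R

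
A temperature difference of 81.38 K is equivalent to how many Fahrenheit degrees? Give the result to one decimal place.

Only the scale ratio 1.8 matters for a change in temperature.
81.38 × 1.8 = 146.5.

146.5°F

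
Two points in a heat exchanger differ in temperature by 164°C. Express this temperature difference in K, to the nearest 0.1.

164.0 K

Celsius and kelvin degrees are the same size, so the interval is unchanged: 164.0.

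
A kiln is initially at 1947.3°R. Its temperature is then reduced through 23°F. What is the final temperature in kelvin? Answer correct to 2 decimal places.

1069.06 K

Initial temperature in Celsius: (1947.3 - 491.67) × 5/9 = 808.6833°C.
The 23°F change is an interval, so only the factor 5/9 applies: -23 × 5/9 = -12.7778°C.
Final Celsius temperature: 808.6833 - 12.7778 = 795.9056°C.
In kelvin: 795.9056 + 273.15 = 1069.06 K.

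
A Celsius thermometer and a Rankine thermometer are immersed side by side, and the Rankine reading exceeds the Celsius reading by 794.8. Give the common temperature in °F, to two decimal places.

714.04°F

Let x be the Celsius reading; then the Rankine reading is 1.8·x + 491.67.
(1.8·x + 491.67) - x = 794.8  ⇒  (0.8)·x = 303.13  ⇒  x = 378.9125°C.
In Fahrenheit: 378.9125 × 1.8 + 32 = 714.04°F.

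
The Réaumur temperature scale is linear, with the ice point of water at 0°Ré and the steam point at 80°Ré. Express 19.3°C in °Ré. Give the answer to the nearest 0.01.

15.44°Ré

Linearly onto the Réaumur scale: 0 + (19.3000 / 100) × (80 - 0) = 15.44°Ré.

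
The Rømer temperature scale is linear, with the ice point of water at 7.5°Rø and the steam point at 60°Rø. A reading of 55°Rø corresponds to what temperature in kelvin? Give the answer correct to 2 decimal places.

Linear interpolation between the fixed points: C = (55 - 7.5) × 100 / (60 - 7.5) = 90.4762°C.
Then 90.4762 + 273.15 = 363.63 K.

363.63 K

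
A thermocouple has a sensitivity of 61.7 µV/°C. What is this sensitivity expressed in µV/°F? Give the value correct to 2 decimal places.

34.28 µV/°F

The quantity depends on a temperature interval, so only the ratio of degree sizes applies; the offset between the scales is irrelevant.
A change of 1°F is a change of 5/9°C, so per °F the value is 61.7 × 5/9 = 34.28.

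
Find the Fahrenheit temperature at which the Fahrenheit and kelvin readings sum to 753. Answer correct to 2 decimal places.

319.90°F

Let F be the Fahrenheit reading. The kelvin reading is K = 5/9·F + 255.372.
Require F + K = 753: (14/9)·F + 255.372 = 753.
F = (753 - 255.372) / (14/9) = 319.90.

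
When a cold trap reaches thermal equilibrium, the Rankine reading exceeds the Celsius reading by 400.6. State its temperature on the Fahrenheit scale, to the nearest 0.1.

Let x be the Celsius reading; then the Rankine reading is 1.8·x + 491.67.
(1.8·x + 491.67) - x = 400.6  ⇒  (0.8)·x = -91.07  ⇒  x = -113.8375°C.
In Fahrenheit: -113.8375 × 1.8 + 32 = -172.9°F.

-172.9°F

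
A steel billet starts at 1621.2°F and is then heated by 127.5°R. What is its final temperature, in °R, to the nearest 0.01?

Initial temperature in Celsius: (1621.2 - 32) × 5/9 = 882.8889°C.
The 127.5°R change is an interval, so only the factor 5/9 applies: +127.5 × 5/9 = +70.8333°C.
Final Celsius temperature: 882.8889 + 70.8333 = 953.7222°C.
In Rankine: 953.7222 × 1.8 + 491.67 = 2208.37°R.

2208.37°R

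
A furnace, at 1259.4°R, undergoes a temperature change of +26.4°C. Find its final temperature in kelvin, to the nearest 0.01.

Initial temperature in Celsius: (1259.4 - 491.67) × 5/9 = 426.5167°C.
Final Celsius temperature: 426.5167 + 26.4000 = 452.9167°C.
In kelvin: 452.9167 + 273.15 = 726.07 K.

726.07 K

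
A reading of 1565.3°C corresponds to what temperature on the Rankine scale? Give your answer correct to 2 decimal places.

In Rankine: 1565.3000 × 1.8 + 491.67 = 3309.21°R.

3309.21°R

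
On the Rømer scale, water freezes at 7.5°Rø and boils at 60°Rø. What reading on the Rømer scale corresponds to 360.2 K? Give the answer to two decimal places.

53.20°Rø

First in Celsius: 360.2 - 273.15 = 87.0500°C.
Linearly onto the Rømer scale: 7.5 + (87.0500 / 100) × (60 - 7.5) = 53.20°Rø.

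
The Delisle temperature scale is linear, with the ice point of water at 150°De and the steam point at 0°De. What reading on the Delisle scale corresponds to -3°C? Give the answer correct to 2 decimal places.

Linearly onto the Delisle scale: 150 + (-3.0000 / 100) × (0 - 150) = 154.50°De.

154.50°De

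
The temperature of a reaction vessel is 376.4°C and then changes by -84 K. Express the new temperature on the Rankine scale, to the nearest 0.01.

The 84 K change is an interval; Kelvin and Celsius degrees are the same size, so ΔC = -84°C.
Final Celsius temperature: 376.4000 - 84.0000 = 292.4000°C.
In Rankine: 292.4000 × 1.8 + 491.67 = 1017.99°R.

1017.99°R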